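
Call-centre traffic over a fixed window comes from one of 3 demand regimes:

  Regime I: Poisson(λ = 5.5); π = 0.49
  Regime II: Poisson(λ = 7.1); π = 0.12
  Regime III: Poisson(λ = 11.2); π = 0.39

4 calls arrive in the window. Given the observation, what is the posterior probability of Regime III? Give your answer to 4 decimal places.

0.0387

Apply Bayes' rule: the posterior for each component is proportional to its prior times its likelihood at x.
Component likelihoods at x = 4 calls:
  L_I = 0.155819
  L_II = 0.0873638
  L_III = 0.00896526
Prior × likelihood for each component:
  π_I·L_I = 0.49 × 0.155819 = 0.0763512
  π_II·L_II = 0.12 × 0.0873638 = 0.0104837
  π_III·L_III = 0.39 × 0.00896526 = 0.00349645
Evidence: 0.0763512 + 0.0104837 + 0.00349645 = 0.0903313
Responsibility of Regime III: 0.00349645 / 0.0903313 ≈ 0.0387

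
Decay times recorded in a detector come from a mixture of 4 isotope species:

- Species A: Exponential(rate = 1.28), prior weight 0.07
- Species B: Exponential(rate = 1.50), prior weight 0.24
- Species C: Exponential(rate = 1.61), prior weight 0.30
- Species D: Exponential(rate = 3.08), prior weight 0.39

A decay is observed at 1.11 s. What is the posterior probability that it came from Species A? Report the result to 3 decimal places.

0.103

Posterior ∝ prior × likelihood, so P(k | x) ∝ π_k f_k(x); normalise over all components.
Exponential densities:
  L_A = 1.28·e^(−1.28·1.11) = 1.28·e^(−1.4208) = 0.309147
  L_B = 1.50·e^(−1.50·1.11) = 1.50·e^(−1.6650) = 0.283786
  L_C = 1.61·e^(−1.61·1.11) = 1.61·e^(−1.7871) = 0.269587
  L_D = 3.08·e^(−3.08·1.11) = 3.08·e^(−3.4188) = 0.100875
Multiply by the mixture weights:
  π_A·L_A = 0.07 × 0.309147 = 0.0216403
  π_B·L_B = 0.24 × 0.283786 = 0.0681086
  π_C·L_C = 0.30 × 0.269587 = 0.080876
  π_D·L_D = 0.39 × 0.100875 = 0.0393414
Denominator: 0.0216403 + 0.0681086 + 0.080876 + 0.0393414 = 0.209966
P(Species A | data) ≈ 0.103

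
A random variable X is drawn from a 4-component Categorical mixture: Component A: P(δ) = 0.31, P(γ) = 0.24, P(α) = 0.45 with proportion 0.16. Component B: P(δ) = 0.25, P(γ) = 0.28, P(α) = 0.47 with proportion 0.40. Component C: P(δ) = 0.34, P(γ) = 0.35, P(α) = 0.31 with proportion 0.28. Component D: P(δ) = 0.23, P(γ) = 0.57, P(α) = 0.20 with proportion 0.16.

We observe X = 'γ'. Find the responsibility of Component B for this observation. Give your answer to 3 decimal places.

0.330

Posterior ∝ prior × likelihood, so P(k | x) ∝ π_k f_k(x); normalise over all components.
Component likelihoods at x = 'γ':
  L_A = 0.24
  L_B = 0.28
  L_C = 0.35
  L_D = 0.57
Unnormalised posteriors:
  π_A·L_A = 0.16 × 0.24 = 0.0384
  π_B·L_B = 0.40 × 0.28 = 0.112
  π_C·L_C = 0.28 × 0.35 = 0.098
  π_D·L_D = 0.16 × 0.57 = 0.0912
Evidence: 0.0384 + 0.112 + 0.098 + 0.0912 = 0.3396
Responsibility of Component B: 0.112 / 0.3396 ≈ 0.330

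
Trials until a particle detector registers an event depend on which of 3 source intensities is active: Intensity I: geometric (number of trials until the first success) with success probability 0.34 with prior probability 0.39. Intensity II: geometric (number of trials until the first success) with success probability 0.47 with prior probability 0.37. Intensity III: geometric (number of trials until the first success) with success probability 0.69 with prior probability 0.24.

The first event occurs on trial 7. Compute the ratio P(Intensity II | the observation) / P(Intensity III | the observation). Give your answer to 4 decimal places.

26.2255

Since P(k|x) ∝ w_k f_k(x), the posterior odds are w_i f_i(x) / (w_j f_j(x)).
Geometric probabilities:
  L_I = 0.34·(1−0.34)^6 = 0.34·0.082654 = 0.0281023
  L_II = 0.47·(1−0.47)^6 = 0.47·0.0221644 = 0.0104172
  L_III = 0.69·(1−0.69)^6 = 0.69·0.000887504 = 0.000612378
0.00385438 / 0.000146971 ≈ 26.2255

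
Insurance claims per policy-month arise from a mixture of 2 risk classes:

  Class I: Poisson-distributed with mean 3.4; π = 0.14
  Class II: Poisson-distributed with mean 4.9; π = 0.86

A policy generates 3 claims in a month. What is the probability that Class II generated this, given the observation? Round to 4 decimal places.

P(component k | x) = w_k·f_k(x) / marginal(x), where marginal(x) = Σ_j w_j·f_j(x).
Component likelihoods at x = 3 claims:
  p_I = 0.218617
  p_II = 0.146014
Multiply by the mixture weights:
  w_I·p_I = 0.14 × 0.218617 = 0.0306064
  w_II·p_II = 0.86 × 0.146014 = 0.125572
Normaliser: 0.0306064 + 0.125572 = 0.156178
P(Class II | x) = 0.125572 / 0.156178 ≈ 0.8040

0.8040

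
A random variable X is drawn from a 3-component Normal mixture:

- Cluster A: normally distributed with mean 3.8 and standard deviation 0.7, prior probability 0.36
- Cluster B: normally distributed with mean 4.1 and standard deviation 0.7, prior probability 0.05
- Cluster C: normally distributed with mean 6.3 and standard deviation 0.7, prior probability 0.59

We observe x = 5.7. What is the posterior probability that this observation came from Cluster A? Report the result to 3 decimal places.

Apply Bayes' rule: the posterior for each component is proportional to its prior times its likelihood at x.
Normal densities:
  L_A = (1/(0.7·√(2π)))·exp(−(5.7−3.8)²/(2·0.7²)) = 0.569918·exp(-3.68367) = 0.0143223
  L_B = (1/(0.7·√(2π)))·exp(−(5.7−4.1)²/(2·0.7²)) = 0.569918·exp(-2.61224) = 0.0418147
  L_C = (1/(0.7·√(2π)))·exp(−(5.7−6.3)²/(2·0.7²)) = 0.569918·exp(-0.36735) = 0.394707
Prior × likelihood for each component:
  w_A·L_A = 0.36 × 0.0143223 = 0.00515603
  w_B·L_B = 0.05 × 0.0418147 = 0.00209073
  w_C·L_C = 0.59 × 0.394707 = 0.232877
Marginal: 0.00515603 + 0.00209073 + 0.232877 = 0.240124
Responsibility of Cluster A: 0.00515603 / 0.240124 ≈ 0.021

0.021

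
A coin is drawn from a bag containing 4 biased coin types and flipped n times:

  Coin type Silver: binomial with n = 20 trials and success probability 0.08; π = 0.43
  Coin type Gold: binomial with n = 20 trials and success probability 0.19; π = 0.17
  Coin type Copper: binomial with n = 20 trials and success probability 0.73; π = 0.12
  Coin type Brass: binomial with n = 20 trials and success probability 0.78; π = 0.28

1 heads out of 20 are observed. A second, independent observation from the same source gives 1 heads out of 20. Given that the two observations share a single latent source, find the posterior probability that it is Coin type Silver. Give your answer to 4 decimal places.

0.9827

Posterior ∝ prior × likelihood, so P(k | x) ∝ w_k f_k(x); normalise over all components.
Since both observations come from the same component, the likelihood for component k is f_k(x₁)·f_k(x₂).
  L_Silver = [C(20,1)·0.08^1·0.92^19 = 20·0.08·0.205101 = 0.328162] × [0.328162] = 0.107691
  L_Gold = [C(20,1)·0.19^1·0.81^19 = 20·0.19·0.018248 = 0.0693424] × [0.0693424] = 0.00480837
  L_Copper = [C(20,1)·0.73^1·0.27^19 = 20·0.73·1.57004e-11 = 2.29226e-10] × [2.29226e-10] = 5.25447e-20
  L_Brass = [C(20,1)·0.78^1·0.22^19 = 20·0.78·3.2065e-13 = 5.00214e-12] × [5.00214e-12] = 2.50214e-23
Multiply by the mixture weights:
  w_Silver·L_Silver = 0.43 × 0.107691 = 0.0463069
  w_Gold·L_Gold = 0.17 × 0.00480837 = 0.000817423
  w_Copper·L_Copper = 0.12 × 5.25447e-20 = 6.30536e-21
  w_Brass·L_Brass = 0.28 × 2.50214e-23 = 7.00598e-24
Marginal: 0.0463069 + 0.000817423 + 6.30536e-21 + 7.00598e-24 = 0.0471243
P(Coin type Silver | data) = 0.0463069 / 0.0471243 ≈ 0.9827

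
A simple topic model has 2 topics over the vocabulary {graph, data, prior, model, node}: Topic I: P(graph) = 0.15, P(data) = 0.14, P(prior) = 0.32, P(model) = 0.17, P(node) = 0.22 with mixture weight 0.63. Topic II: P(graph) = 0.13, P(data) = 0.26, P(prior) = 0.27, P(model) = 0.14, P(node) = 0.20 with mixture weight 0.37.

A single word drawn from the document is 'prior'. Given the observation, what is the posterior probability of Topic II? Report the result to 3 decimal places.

By Bayes' theorem, P(k | x) = π_k f_k(x) / Σ_j π_j f_j(x).
Component likelihoods at x = 'prior':
  L_I = 0.32
  L_II = 0.27
Unnormalised posteriors:
  π_I·L_I = 0.63 × 0.32 = 0.2016
  π_II·L_II = 0.37 × 0.27 = 0.0999
Normaliser: 0.2016 + 0.0999 = 0.3015
P(Topic II | 'prior') ≈ 0.331

0.331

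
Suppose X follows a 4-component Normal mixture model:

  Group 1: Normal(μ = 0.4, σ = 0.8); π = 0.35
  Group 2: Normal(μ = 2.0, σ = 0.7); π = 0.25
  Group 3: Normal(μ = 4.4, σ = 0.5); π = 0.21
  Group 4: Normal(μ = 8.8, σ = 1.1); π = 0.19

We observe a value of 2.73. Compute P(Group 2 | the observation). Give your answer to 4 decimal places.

The responsibility of component k is P(Z=k) f_k(x) divided by Σ_j P(Z=j) f_j(x).
Normal densities:
  L_1 = 0.00717521
  L_2 = 0.330867
  L_3 = 0.0030167
  L_4 = 8.85752e-08
Multiply by the mixture weights:
  P(Z=1)·L_1 = 0.35 × 0.00717521 = 0.00251132
  P(Z=2)·L_2 = 0.25 × 0.330867 = 0.0827167
  P(Z=3)·L_3 = 0.21 × 0.0030167 = 0.000633507
  P(Z=4)·L_4 = 0.19 × 8.85752e-08 = 1.68293e-08
Sum: 0.00251132 + 0.0827167 + 0.000633507 + 1.68293e-08 = 0.0858616
P(Group 2 | the observation) ≈ 0.9634

0.9634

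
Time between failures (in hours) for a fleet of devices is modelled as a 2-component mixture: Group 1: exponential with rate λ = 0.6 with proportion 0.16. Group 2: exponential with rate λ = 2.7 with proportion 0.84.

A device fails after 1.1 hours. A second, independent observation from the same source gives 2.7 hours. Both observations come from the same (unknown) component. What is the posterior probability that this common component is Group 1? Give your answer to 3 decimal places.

0.965

Apply Bayes' rule: the posterior for each component is proportional to its prior times its likelihood at x.
Since both observations come from the same component, the likelihood for component k is f_k(x₁)·f_k(x₂).
  f_1 = [0.310111] × [0.118739] = 0.0368223
  f_2 = [0.138519] × [0.00184229] = 0.000255191
Multiply by the mixture weights:
  π_1·f_1 = 0.16 × 0.0368223 = 0.00589157
  π_2·f_2 = 0.84 × 0.000255191 = 0.000214361
Evidence: 0.00589157 + 0.000214361 = 0.00610593
P(Group 1 | x₁, x₂) ≈ 0.965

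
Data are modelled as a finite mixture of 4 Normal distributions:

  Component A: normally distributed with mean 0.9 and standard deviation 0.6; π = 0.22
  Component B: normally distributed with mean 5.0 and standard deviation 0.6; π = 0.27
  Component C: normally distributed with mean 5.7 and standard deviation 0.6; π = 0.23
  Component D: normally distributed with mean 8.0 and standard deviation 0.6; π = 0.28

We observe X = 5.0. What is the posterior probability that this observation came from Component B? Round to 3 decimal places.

The responsibility of component k is π_k f_k(x) divided by Σ_j π_j f_j(x).
Normal densities:
  p_A = (1/(0.6·√(2π)))·exp(−(5.0−0.9)²/(2·0.6²)) = 0.664904·exp(-23.34722) = 4.82158e-11
  p_B = (1/(0.6·√(2π)))·exp(−(5.0−5.0)²/(2·0.6²)) = 0.664904·exp(-0.00000) = 0.664904
  p_C = (1/(0.6·√(2π)))·exp(−(5.0−5.7)²/(2·0.6²)) = 0.664904·exp(-0.68056) = 0.336664
  p_D = (1/(0.6·√(2π)))·exp(−(5.0−8.0)²/(2·0.6²)) = 0.664904·exp(-12.50000) = 2.47787e-06
Multiply by the mixture weights:
  π_A·p_A = 0.22 × 4.82158e-11 = 1.06075e-11
  π_B·p_B = 0.27 × 0.664904 = 0.179524
  π_C·p_C = 0.23 × 0.336664 = 0.0774328
  π_D·p_D = 0.28 × 2.47787e-06 = 6.93802e-07
Marginal: 1.06075e-11 + 0.179524 + 0.0774328 + 6.93802e-07 = 0.256958
P(Component B | data) ≈ 0.699

0.699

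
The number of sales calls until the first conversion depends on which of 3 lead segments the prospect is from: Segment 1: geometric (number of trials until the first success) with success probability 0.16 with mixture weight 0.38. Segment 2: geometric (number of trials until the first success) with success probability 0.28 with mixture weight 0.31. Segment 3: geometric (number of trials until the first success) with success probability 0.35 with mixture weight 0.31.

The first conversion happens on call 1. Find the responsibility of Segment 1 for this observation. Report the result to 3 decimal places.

0.237

P(component k | x) = P(Z=k)·f_k(x) / marginal(x), where marginal(x) = Σ_j P(Z=j)·f_j(x).
Evaluate each component's likelihood at the observed value:
  L_1 = 0.16
  L_2 = 0.28
  L_3 = 0.35
Multiply by the mixture weights:
  P(Z=1)·L_1 = 0.38 × 0.16 = 0.0608
  P(Z=2)·L_2 = 0.31 × 0.28 = 0.0868
  P(Z=3)·L_3 = 0.31 × 0.35 = 0.1085
Sum: 0.0608 + 0.0868 + 0.1085 = 0.2561
Responsibility of Segment 1: 0.0608 / 0.2561 ≈ 0.237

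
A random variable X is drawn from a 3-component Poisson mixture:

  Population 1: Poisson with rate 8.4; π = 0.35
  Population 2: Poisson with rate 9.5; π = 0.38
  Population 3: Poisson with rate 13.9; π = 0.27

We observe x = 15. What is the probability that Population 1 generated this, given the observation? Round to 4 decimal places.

0.1074

By Bayes' theorem, P(k | x) = π_k f_k(x) / Σ_j π_j f_j(x).
Poisson probabilities:
  p_1 = 0.0125781
  p_2 = 0.026519
  p_3 = 0.0981814
Multiply by the mixture weights:
  π_1·p_1 = 0.35 × 0.0125781 = 0.00440235
  π_2·p_2 = 0.38 × 0.026519 = 0.0100772
  π_3·p_3 = 0.27 × 0.0981814 = 0.026509
Evidence: 0.00440235 + 0.0100772 + 0.026509 = 0.0409885
Responsibility of Population 1: 0.00440235 / 0.0409885 ≈ 0.1074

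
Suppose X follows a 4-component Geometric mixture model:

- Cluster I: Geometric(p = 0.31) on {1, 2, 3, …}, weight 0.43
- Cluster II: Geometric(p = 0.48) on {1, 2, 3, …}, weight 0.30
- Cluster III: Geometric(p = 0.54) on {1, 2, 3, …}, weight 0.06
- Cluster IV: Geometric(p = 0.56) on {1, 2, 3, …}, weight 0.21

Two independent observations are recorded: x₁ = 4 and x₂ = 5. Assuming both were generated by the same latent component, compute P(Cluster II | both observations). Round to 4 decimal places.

0.1744

By Bayes' theorem, P(k | x) = π_k f_k(x) / Σ_j π_j f_j(x).
Since both observations come from the same component, the likelihood for component k is f_k(x₁)·f_k(x₂).
  p_I = [0.31·(1−0.31)^3 = 0.31·0.328509 = 0.101838] × [0.0702681] = 0.00715595
  p_II = [0.48·(1−0.48)^3 = 0.48·0.140608 = 0.0674918] × [0.0350958] = 0.00236868
  p_III = [0.54·(1−0.54)^3 = 0.54·0.097336 = 0.0525614] × [0.0241783] = 0.00127084
  p_IV = [0.56·(1−0.56)^3 = 0.56·0.085184 = 0.047703] × [0.0209893] = 0.00100126
Unnormalised posteriors:
  π_I·p_I = 0.43 × 0.00715595 = 0.00307706
  π_II·p_II = 0.30 × 0.00236868 = 0.000710603
  π_III·p_III = 0.06 × 0.00127084 = 7.62507e-05
  π_IV·p_IV = 0.21 × 0.00100126 = 0.000210264
Sum: 0.00307706 + 0.000710603 + 7.62507e-05 + 0.000210264 = 0.00407417
So the posterior for Cluster II is 0.000710603 / 0.00407417 ≈ 0.1744.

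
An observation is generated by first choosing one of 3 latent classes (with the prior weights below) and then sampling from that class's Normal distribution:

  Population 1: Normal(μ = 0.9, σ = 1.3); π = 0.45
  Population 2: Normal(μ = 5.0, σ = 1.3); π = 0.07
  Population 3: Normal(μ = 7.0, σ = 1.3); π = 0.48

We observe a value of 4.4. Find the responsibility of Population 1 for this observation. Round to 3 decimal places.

0.086

The responsibility of component k is P(Z=k) f_k(x) divided by Σ_j P(Z=j) f_j(x).
Normal densities:
  p_1 = 0.00818409
  p_2 = 0.275874
  p_3 = 0.0415315
Unnormalised posteriors:
  P(Z=1)·p_1 = 0.45 × 0.00818409 = 0.00368284
  P(Z=2)·p_2 = 0.07 × 0.275874 = 0.0193112
  P(Z=3)·p_3 = 0.48 × 0.0415315 = 0.0199351
Denominator: 0.00368284 + 0.0193112 + 0.0199351 = 0.0429291
P(Population 1 | data) ≈ 0.086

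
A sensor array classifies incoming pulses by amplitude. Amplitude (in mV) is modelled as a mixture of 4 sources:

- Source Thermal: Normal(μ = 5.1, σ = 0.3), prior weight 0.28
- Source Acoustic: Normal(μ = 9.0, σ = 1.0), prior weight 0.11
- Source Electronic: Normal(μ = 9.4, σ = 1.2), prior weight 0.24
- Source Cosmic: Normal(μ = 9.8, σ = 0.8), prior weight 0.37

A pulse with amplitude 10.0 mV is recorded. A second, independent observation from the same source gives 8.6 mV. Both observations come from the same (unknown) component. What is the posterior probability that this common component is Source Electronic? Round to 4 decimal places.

P(component k | x) = π_k·f_k(x) / marginal(x), where marginal(x) = Σ_j π_j·f_j(x).
Since both observations come from the same component, the likelihood for component k is f_k(x₁)·f_k(x₂).
  p_Thermal = [1.56218e-58] × [3.69519e-30] = 5.77254e-88
  p_Acoustic = [0.241971] × [0.36827] = 0.0891106
  p_Electronic = [0.293388] × [0.266207] = 0.0781018
  p_Cosmic = [0.483335] × [0.161897] = 0.0782505
Multiply by the mixture weights:
  π_Thermal·p_Thermal = 0.28 × 5.77254e-88 = 1.61631e-88
  π_Acoustic·p_Acoustic = 0.11 × 0.0891106 = 0.00980217
  π_Electronic·p_Electronic = 0.24 × 0.0781018 = 0.0187444
  π_Cosmic·p_Cosmic = 0.37 × 0.0782505 = 0.0289527
Evidence: 1.61631e-88 + 0.00980217 + 0.0187444 + 0.0289527 = 0.0574993
Responsibility of Source Electronic: 0.0187444 / 0.0574993 ≈ 0.3260

0.3260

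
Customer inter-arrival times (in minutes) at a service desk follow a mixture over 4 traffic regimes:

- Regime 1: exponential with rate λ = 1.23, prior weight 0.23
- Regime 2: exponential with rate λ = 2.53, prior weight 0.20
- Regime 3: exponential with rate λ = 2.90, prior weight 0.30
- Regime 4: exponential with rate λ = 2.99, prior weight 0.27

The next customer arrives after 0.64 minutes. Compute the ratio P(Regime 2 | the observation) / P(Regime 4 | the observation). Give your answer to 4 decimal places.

0.8413

The posterior odds equal the prior odds times the likelihood ratio: (P(Z=i)/P(Z=j))·(f_i(x)/f_j(x)).
Evaluate each component's likelihood at the observed value:
  p_1 = 1.23·e^(−1.23·0.64) = 1.23·e^(−0.7872) = 0.559794
  p_2 = 2.53·e^(−2.53·0.64) = 2.53·e^(−1.6192) = 0.501084
  p_3 = 2.90·e^(−2.90·0.64) = 2.90·e^(−1.8560) = 0.45326
  p_4 = 2.99·e^(−2.99·0.64) = 2.99·e^(−1.9136) = 0.441169
Posterior odds = (P(Z=2)·p_2) / (P(Z=4)·p_4) = (0.20·0.501084) / (0.27·0.441169) = 0.100217 / 0.119116 ≈ 0.8413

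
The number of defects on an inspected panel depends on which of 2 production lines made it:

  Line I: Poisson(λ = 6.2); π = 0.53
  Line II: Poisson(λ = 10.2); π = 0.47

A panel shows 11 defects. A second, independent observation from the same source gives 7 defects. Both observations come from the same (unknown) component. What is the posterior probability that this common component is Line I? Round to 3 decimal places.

P(component k | x) = w_k·f_k(x) / marginal(x), where marginal(x) = Σ_j w_j·f_j(x).
Since both observations come from the same component, the likelihood for component k is f_k(x₁)·f_k(x₂).
  f_I = [0.0264562] × [0.141803] = 0.00375157
  f_II = [0.115782] × [0.0847163] = 0.00980865
Weight by the priors:
  w_I·f_I = 0.53 × 0.00375157 = 0.00198833
  w_II·f_II = 0.47 × 0.00980865 = 0.00461007
Denominator: 0.00198833 + 0.00461007 = 0.0065984
P(Line I | x) ≈ 0.301

0.301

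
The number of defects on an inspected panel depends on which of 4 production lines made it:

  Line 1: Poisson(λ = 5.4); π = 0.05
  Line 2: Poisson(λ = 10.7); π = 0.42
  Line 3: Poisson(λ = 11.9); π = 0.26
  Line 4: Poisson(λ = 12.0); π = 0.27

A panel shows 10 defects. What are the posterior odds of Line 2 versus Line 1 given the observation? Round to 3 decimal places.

39.122

Only the two components matter; the odds are (w_i f_i(x)) / (w_j f_j(x)).
Evaluate each component's likelihood at the observed value:
  L_1 = e^(−5.4)·5.4^10/10! = 0.0262412
  L_2 = e^(−10.7)·10.7^10/10! = 0.122215
  L_3 = e^(−11.9)·11.9^10/10! = 0.106562
  L_4 = e^(−12.0)·12.0^10/10! = 0.104837
0.0513302 / 0.00131206 ≈ 39.122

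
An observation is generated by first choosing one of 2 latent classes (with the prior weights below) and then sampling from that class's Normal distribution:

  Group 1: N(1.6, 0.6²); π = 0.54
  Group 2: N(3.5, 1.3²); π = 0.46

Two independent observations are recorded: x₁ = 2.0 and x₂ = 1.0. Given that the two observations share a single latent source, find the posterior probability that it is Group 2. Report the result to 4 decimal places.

0.0293

The responsibility of component k is π_k f_k(x) divided by Σ_j π_j f_j(x).
Since both observations come from the same component, the likelihood for component k is f_k(x₁)·f_k(x₂).
  L_1 = [(1/(0.6·√(2π)))·exp(−(2.0−1.6)²/(2·0.6²)) = 0.664904·exp(-0.22222) = 0.532413] × [0.403285] = 0.214714
  L_2 = [(1/(1.3·√(2π)))·exp(−(2.0−3.5)²/(2·1.3²)) = 0.306879·exp(-0.66568) = 0.157712] × [0.0482956] = 0.0076168
Unnormalised posteriors:
  π_1·L_1 = 0.54 × 0.214714 = 0.115946
  π_2·L_2 = 0.46 × 0.0076168 = 0.00350373
Normaliser: 0.115946 + 0.00350373 = 0.119449
P(Group 2 | x) ≈ 0.0293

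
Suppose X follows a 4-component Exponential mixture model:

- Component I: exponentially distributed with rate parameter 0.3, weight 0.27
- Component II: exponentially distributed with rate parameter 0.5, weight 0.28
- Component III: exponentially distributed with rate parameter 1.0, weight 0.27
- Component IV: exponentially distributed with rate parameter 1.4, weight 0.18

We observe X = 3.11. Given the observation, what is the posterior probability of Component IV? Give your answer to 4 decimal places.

0.0422

By Bayes' theorem, P(k | x) = π_k f_k(x) / Σ_j π_j f_j(x).
Exponential densities:
  L_I = 0.3·e^(−0.3·3.11) = 0.3·e^(−0.9330) = 0.118012
  L_II = 0.5·e^(−0.5·3.11) = 0.5·e^(−1.5550) = 0.105595
  L_III = 1.0·e^(−1.0·3.11) = 1.0·e^(−3.1100) = 0.044601
  L_IV = 1.4·e^(−1.4·3.11) = 1.4·e^(−4.3540) = 0.0179974
Unnormalised posteriors:
  π_I·L_I = 0.27 × 0.118012 = 0.0318631
  π_II·L_II = 0.28 × 0.105595 = 0.0295665
  π_III·L_III = 0.27 × 0.044601 = 0.0120423
  π_IV·L_IV = 0.18 × 0.0179974 = 0.00323953
Evidence: 0.0318631 + 0.0295665 + 0.0120423 + 0.00323953 = 0.0767114
So the posterior for Component IV is 0.00323953 / 0.0767114 ≈ 0.0422.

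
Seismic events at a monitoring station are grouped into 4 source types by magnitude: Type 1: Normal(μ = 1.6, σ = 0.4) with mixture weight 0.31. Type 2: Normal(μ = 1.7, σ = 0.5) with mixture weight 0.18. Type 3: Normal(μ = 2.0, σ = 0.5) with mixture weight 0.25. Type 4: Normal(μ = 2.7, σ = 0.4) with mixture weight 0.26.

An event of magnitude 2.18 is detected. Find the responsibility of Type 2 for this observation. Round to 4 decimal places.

0.1823

The responsibility of component k is w_k f_k(x) divided by Σ_j w_j f_j(x).
Normal densities:
  f_1 = 0.348576
  f_2 = 0.503289
  f_3 = 0.747821
  f_4 = 0.428421
Weight by the priors:
  w_1·f_1 = 0.31 × 0.348576 = 0.108059
  w_2·f_2 = 0.18 × 0.503289 = 0.090592
  w_3·f_3 = 0.25 × 0.747821 = 0.186955
  w_4·f_4 = 0.26 × 0.428421 = 0.11139
Sum: 0.108059 + 0.090592 + 0.186955 + 0.11139 = 0.496996
So the posterior for Type 2 is 0.090592 / 0.496996 ≈ 0.1823.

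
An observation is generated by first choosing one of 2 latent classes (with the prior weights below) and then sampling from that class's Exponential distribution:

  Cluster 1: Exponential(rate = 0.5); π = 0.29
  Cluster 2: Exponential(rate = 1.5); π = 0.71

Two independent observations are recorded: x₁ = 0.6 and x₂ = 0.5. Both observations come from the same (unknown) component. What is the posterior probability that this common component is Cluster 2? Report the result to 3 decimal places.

0.880

Apply Bayes' rule: the posterior for each component is proportional to its prior times its likelihood at x.
Since both observations come from the same component, the likelihood for component k is f_k(x₁)·f_k(x₂).
  L_1 = [0.5·e^(−0.5·0.6) = 0.5·e^(−0.3000) = 0.370409] × [0.3894] = 0.144237
  L_2 = [1.5·e^(−1.5·0.6) = 1.5·e^(−0.9000) = 0.609854] × [0.70855] = 0.432112
Weight by the priors:
  π_1·L_1 = 0.29 × 0.144237 = 0.0418289
  π_2·L_2 = 0.71 × 0.432112 = 0.3068
Denominator: 0.0418289 + 0.3068 = 0.348629
So the posterior for Cluster 2 is 0.3068 / 0.348629 ≈ 0.880.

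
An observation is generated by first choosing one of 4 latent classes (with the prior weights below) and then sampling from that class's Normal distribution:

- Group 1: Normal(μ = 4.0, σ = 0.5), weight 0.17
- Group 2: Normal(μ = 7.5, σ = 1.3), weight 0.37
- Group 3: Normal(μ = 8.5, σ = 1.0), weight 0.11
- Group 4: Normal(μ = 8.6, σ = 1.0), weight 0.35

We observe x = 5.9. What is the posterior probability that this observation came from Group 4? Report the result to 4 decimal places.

0.0624

Apply Bayes' rule: the posterior for each component is proportional to its prior times its likelihood at x.
Component likelihoods at x = 5.9:
  L_1 = (1/(0.5·√(2π)))·exp(−(5.9−4.0)²/(2·0.5²)) = 0.797885·exp(-7.22000) = 0.000583894
  L_2 = (1/(1.3·√(2π)))·exp(−(5.9−7.5)²/(2·1.3²)) = 0.306879·exp(-0.75740) = 0.143891
  L_3 = (1/(1.0·√(2π)))·exp(−(5.9−8.5)²/(2·1.0²)) = 0.398942·exp(-3.38000) = 0.013583
  L_4 = (1/(1.0·√(2π)))·exp(−(5.9−8.6)²/(2·1.0²)) = 0.398942·exp(-3.64500) = 0.0104209
Weight by the priors:
  π_1·L_1 = 0.17 × 0.000583894 = 9.9262e-05
  π_2·L_2 = 0.37 × 0.143891 = 0.0532397
  π_3·L_3 = 0.11 × 0.013583 = 0.00149413
  π_4·L_4 = 0.35 × 0.0104209 = 0.00364733
Sum: 9.9262e-05 + 0.0532397 + 0.00149413 + 0.00364733 = 0.0584804
Responsibility of Group 4: 0.00364733 / 0.0584804 ≈ 0.0624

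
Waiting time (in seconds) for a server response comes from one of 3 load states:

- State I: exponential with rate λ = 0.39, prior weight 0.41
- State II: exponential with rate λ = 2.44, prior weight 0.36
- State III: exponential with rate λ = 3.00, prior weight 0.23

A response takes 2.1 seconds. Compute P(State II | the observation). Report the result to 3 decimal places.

By Bayes' theorem, P(k | x) = w_k f_k(x) / Σ_j w_j f_j(x).
Exponential densities:
  f_I = 0.17194
  f_II = 0.0145233
  f_III = 0.00550891
Multiply by the mixture weights:
  w_I·f_I = 0.41 × 0.17194 = 0.0704955
  w_II·f_II = 0.36 × 0.0145233 = 0.00522838
  w_III·f_III = 0.23 × 0.00550891 = 0.00126705
Sum: 0.0704955 + 0.00522838 + 0.00126705 = 0.0769909
So the posterior for State II is 0.00522838 / 0.0769909 ≈ 0.068.

0.068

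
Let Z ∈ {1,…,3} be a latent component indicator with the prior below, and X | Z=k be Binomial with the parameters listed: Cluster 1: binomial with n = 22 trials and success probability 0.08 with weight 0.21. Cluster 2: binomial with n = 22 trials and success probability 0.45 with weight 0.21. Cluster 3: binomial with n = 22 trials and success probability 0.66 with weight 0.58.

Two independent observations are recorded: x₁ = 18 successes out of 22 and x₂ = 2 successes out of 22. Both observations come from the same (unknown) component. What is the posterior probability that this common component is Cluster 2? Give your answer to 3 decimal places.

P(component k | x) = π_k·f_k(x) / marginal(x), where marginal(x) = Σ_j π_j·f_j(x).
Since both observations come from the same component, the likelihood for component k is f_k(x₁)·f_k(x₂).
  L_1 = [9.44029e-17] × [0.278964] = 2.6335e-17
  L_2 = [0.000383257] × [0.000300117] = 1.15022e-07
  L_3 = [0.0551977] × [4.28823e-08] = 2.367e-09
Weight by the priors:
  π_1·L_1 = 0.21 × 2.6335e-17 = 5.53036e-18
  π_2·L_2 = 0.21 × 1.15022e-07 = 2.41546e-08
  π_3·L_3 = 0.58 × 2.367e-09 = 1.37286e-09
Normaliser: 5.53036e-18 + 2.41546e-08 + 1.37286e-09 = 2.55275e-08
P(Cluster 2 | x₁, x₂) = 2.41546e-08 / 2.55275e-08 ≈ 0.946

0.946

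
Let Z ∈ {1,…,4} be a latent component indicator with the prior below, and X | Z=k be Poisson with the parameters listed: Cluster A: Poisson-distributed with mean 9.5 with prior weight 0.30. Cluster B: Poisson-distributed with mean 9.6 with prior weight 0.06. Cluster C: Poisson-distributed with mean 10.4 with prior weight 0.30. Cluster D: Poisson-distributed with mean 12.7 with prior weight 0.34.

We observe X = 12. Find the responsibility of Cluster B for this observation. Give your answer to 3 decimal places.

0.052

By Bayes' theorem, P(k | x) = P(Z=k) f_k(x) / Σ_j P(Z=j) f_j(x).
Evaluate each component's likelihood at the observed value:
  f_A = 0.0844401
  f_B = 0.0866345
  f_C = 0.101719
  f_D = 0.112142
Weight by the priors:
  P(Z=A)·f_A = 0.30 × 0.0844401 = 0.025332
  P(Z=B)·f_B = 0.06 × 0.0866345 = 0.00519807
  P(Z=C)·f_C = 0.30 × 0.101719 = 0.0305156
  P(Z=D)·f_D = 0.34 × 0.112142 = 0.0381282
Evidence: 0.025332 + 0.00519807 + 0.0305156 + 0.0381282 = 0.0991739
P(Cluster B | data) = 0.00519807 / 0.0991739 ≈ 0.052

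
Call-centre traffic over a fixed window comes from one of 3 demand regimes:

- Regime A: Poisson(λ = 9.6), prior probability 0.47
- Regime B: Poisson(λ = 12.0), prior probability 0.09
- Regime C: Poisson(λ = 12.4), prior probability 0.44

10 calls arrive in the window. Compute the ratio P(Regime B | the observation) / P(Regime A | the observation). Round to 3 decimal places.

Posterior odds = (π_i f_i(x)) / (π_j f_j(x)); the normalising sum cancels.
Poisson probabilities:
  p_A = e^(−9.6)·9.6^10/10! = 0.124086
  p_B = e^(−12.0)·12.0^10/10! = 0.104837
  p_C = e^(−12.4)·12.4^10/10! = 0.0975444
Posterior odds = (π_B·p_B) / (π_A·p_A) = (0.09·0.104837) / (0.47·0.124086) = 0.00943535 / 0.0583204 ≈ 0.162

0.162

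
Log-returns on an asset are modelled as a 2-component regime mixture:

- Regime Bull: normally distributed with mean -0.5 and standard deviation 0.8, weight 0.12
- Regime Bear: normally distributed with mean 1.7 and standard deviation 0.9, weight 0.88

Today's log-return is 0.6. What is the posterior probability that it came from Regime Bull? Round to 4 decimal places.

0.1117

The responsibility of component k is π_k f_k(x) divided by Σ_j π_j f_j(x).
Normal densities:
  p_Bull = 0.193765
  p_Bear = 0.210033
Unnormalised posteriors:
  π_Bull·p_Bull = 0.12 × 0.193765 = 0.0232518
  π_Bear·p_Bear = 0.88 × 0.210033 = 0.184829
Sum: 0.0232518 + 0.184829 = 0.208081
P(Regime Bull | 0.6) = 0.0232518 / 0.208081 ≈ 0.1117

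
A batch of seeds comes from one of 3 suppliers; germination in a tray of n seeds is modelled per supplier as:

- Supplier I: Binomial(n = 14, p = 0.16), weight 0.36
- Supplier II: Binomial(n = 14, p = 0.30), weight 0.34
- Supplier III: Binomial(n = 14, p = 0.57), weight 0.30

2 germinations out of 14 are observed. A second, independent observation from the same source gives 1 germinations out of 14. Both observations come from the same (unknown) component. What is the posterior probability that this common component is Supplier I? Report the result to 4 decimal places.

0.9387

By Bayes' theorem, P(k | x) = w_k f_k(x) / Σ_j w_j f_j(x).
Since both observations come from the same component, the likelihood for component k is f_k(x₁)·f_k(x₂).
  L_I = [C(14,2)·0.16^2·0.84^12 = 91·0.0256·0.12341 = 0.287497] × [0.232209] = 0.0667593
  L_II = [C(14,2)·0.30^2·0.70^12 = 91·0.09·0.0138413 = 0.11336] × [0.0406934] = 0.00461301
  L_III = [C(14,2)·0.57^2·0.43^12 = 91·0.3249·3.99596e-05 = 0.00118144] × [0.000137117] = 1.61996e-07
Weight by the priors:
  w_I·L_I = 0.36 × 0.0667593 = 0.0240333
  w_II·L_II = 0.34 × 0.00461301 = 0.00156842
  w_III·L_III = 0.30 × 1.61996e-07 = 4.85989e-08
Denominator: 0.0240333 + 0.00156842 + 4.85989e-08 = 0.0256018
Responsibility of Supplier I: 0.0240333 / 0.0256018 ≈ 0.9387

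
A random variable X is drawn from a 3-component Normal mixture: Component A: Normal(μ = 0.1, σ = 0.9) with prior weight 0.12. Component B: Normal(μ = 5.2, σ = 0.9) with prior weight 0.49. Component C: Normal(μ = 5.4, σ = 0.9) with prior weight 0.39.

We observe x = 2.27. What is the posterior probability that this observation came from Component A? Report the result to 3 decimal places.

0.661

P(component k | x) = π_k·f_k(x) / marginal(x), where marginal(x) = Σ_j π_j·f_j(x).
Evaluate each component's likelihood at the observed value:
  f_A = 0.0242265
  f_B = 0.00221412
  f_C = 0.00104782
Multiply by the mixture weights:
  π_A·f_A = 0.12 × 0.0242265 = 0.00290719
  π_B·f_B = 0.49 × 0.00221412 = 0.00108492
  π_C·f_C = 0.39 × 0.00104782 = 0.000408648
Normaliser: 0.00290719 + 0.00108492 + 0.000408648 = 0.00440075
So the posterior for Component A is 0.00290719 / 0.00440075 ≈ 0.661.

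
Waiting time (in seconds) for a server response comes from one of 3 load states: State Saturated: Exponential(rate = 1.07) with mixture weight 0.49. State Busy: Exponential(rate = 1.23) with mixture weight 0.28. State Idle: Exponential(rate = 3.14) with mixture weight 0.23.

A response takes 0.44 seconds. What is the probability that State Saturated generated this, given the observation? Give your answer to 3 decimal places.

0.462

The responsibility of component k is π_k f_k(x) divided by Σ_j π_j f_j(x).
Evaluate each component's likelihood at the observed value:
  L_Saturated = 0.668218
  L_Busy = 0.715921
  L_Idle = 0.788694
Weight by the priors:
  π_Saturated·L_Saturated = 0.49 × 0.668218 = 0.327427
  π_Busy·L_Busy = 0.28 × 0.715921 = 0.200458
  π_Idle·L_Idle = 0.23 × 0.788694 = 0.1814
Evidence: 0.327427 + 0.200458 + 0.1814 = 0.709284
P(State Saturated | x) = 0.327427 / 0.709284 ≈ 0.462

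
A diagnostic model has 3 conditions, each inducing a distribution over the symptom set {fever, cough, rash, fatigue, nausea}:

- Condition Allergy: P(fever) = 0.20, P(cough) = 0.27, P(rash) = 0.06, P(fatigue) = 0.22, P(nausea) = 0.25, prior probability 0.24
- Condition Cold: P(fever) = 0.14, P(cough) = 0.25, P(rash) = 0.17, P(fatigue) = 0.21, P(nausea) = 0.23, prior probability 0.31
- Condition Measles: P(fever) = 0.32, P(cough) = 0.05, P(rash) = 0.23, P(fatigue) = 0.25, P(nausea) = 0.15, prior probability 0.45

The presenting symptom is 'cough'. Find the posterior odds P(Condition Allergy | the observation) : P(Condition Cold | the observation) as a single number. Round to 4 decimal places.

Only the two components matter; the odds are (P(Z=i) f_i(x)) / (P(Z=j) f_j(x)).
Categorical probabilities:
  f_Allergy = P(cough | comp) = 0.27
  f_Cold = P(cough | comp) = 0.25
  f_Measles = P(cough | comp) = 0.05
Posterior odds = (P(Z=Allergy)·f_Allergy) / (P(Z=Cold)·f_Cold) = (0.24·0.27) / (0.31·0.25) = 0.0648 / 0.0775 ≈ 0.8361

0.8361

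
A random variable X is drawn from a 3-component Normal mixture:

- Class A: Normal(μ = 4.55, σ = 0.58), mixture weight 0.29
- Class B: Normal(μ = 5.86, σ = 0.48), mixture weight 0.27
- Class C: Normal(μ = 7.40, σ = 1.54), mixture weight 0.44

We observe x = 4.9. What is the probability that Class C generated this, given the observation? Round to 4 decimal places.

Apply Bayes' rule: the posterior for each component is proportional to its prior times its likelihood at x.
Component likelihoods at x = 4.9:
  p_A = (1/(0.58·√(2π)))·exp(−(4.9−4.55)²/(2·0.58²)) = 0.687832·exp(-0.18207) = 0.573334
  p_B = (1/(0.48·√(2π)))·exp(−(4.9−5.86)²/(2·0.48²)) = 0.831130·exp(-2.00000) = 0.112481
  p_C = (1/(1.54·√(2π)))·exp(−(4.9−7.40)²/(2·1.54²)) = 0.259053·exp(-1.31768) = 0.0693633
Prior × likelihood for each component:
  w_A·p_A = 0.29 × 0.573334 = 0.166267
  w_B·p_B = 0.27 × 0.112481 = 0.0303699
  w_C·p_C = 0.44 × 0.0693633 = 0.0305199
Marginal: 0.166267 + 0.0303699 + 0.0305199 = 0.227157
P(Class C | 4.9) ≈ 0.1344

0.1344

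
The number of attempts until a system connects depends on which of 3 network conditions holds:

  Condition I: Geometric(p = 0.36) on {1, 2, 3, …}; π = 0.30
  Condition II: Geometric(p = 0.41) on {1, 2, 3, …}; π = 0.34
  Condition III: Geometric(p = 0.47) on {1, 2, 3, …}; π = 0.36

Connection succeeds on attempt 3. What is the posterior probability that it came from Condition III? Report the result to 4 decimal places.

P(component k | x) = π_k·f_k(x) / marginal(x), where marginal(x) = Σ_j π_j·f_j(x).
Evaluate each component's likelihood at the observed value:
  f_I = 0.36·(1−0.36)^2 = 0.36·0.4096 = 0.147456
  f_II = 0.41·(1−0.41)^2 = 0.41·0.3481 = 0.142721
  f_III = 0.47·(1−0.47)^2 = 0.47·0.2809 = 0.132023
Unnormalised posteriors:
  π_I·f_I = 0.30 × 0.147456 = 0.0442368
  π_II·f_II = 0.34 × 0.142721 = 0.0485251
  π_III·f_III = 0.36 × 0.132023 = 0.0475283
Normaliser: 0.0442368 + 0.0485251 + 0.0475283 = 0.14029
So the posterior for Condition III is 0.0475283 / 0.14029 ≈ 0.3388.

0.3388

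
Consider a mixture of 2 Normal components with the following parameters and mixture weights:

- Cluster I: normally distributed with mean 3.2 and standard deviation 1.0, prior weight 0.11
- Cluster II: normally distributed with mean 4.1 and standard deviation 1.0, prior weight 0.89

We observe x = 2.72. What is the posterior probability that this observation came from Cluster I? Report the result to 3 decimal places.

By Bayes' theorem, P(k | x) = w_k f_k(x) / Σ_j w_j f_j(x).
Evaluate each component's likelihood at the observed value:
  p_I = (1/(1.0·√(2π)))·exp(−(2.72−3.2)²/(2·1.0²)) = 0.398942·exp(-0.11520) = 0.355533
  p_II = (1/(1.0·√(2π)))·exp(−(2.72−4.1)²/(2·1.0²)) = 0.398942·exp(-0.95220) = 0.153948
Weight by the priors:
  w_I·p_I = 0.11 × 0.355533 = 0.0391086
  w_II·p_II = 0.89 × 0.153948 = 0.137014
Denominator: 0.0391086 + 0.137014 = 0.176123
P(Cluster I | x) ≈ 0.222

0.222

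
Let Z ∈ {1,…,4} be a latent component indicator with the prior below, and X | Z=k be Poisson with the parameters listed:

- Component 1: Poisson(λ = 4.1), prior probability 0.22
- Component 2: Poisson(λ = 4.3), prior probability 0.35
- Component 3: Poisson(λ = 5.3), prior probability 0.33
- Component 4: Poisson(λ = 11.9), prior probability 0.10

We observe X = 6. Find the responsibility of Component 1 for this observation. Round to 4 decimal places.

Apply Bayes' rule: the posterior for each component is proportional to its prior times its likelihood at x.
Evaluate each component's likelihood at the observed value:
  L_1 = 0.109336
  L_2 = 0.119127
  L_3 = 0.15366
  L_4 = 0.0267821
Unnormalised posteriors:
  w_1·L_1 = 0.22 × 0.109336 = 0.0240539
  w_2·L_2 = 0.35 × 0.119127 = 0.0416946
  w_3·L_3 = 0.33 × 0.15366 = 0.0507079
  w_4·L_4 = 0.10 × 0.0267821 = 0.00267821
Normaliser: 0.0240539 + 0.0416946 + 0.0507079 + 0.00267821 = 0.119135
P(Component 1 | x) ≈ 0.2019

0.2019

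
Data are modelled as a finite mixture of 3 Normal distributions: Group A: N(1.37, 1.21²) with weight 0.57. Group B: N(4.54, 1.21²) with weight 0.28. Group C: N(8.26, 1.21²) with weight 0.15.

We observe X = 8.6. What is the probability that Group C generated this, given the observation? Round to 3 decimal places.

P(component k | x) = P(Z=k)·f_k(x) / marginal(x), where marginal(x) = Σ_j P(Z=j)·f_j(x).
Normal densities:
  f_A = 5.82501e-09
  f_B = 0.00118404
  f_C = 0.316942
Unnormalised posteriors:
  P(Z=A)·f_A = 0.57 × 5.82501e-09 = 3.32025e-09
  P(Z=B)·f_B = 0.28 × 0.00118404 = 0.000331532
  P(Z=C)·f_C = 0.15 × 0.316942 = 0.0475413
Sum: 3.32025e-09 + 0.000331532 + 0.0475413 = 0.0478728
Responsibility of Group C: 0.0475413 / 0.0478728 ≈ 0.993

0.993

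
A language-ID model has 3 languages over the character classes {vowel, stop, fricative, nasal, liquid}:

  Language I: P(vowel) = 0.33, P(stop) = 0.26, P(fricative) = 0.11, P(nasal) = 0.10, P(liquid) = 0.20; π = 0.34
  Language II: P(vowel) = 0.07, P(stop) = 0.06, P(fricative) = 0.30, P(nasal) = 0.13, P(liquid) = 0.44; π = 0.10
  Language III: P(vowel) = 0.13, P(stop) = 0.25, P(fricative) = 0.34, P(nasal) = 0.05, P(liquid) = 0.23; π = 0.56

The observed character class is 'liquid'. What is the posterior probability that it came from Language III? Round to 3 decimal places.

0.535

Apply Bayes' rule: the posterior for each component is proportional to its prior times its likelihood at x.
Component likelihoods at x = 'liquid':
  L_I = 0.2
  L_II = 0.44
  L_III = 0.23
Unnormalised posteriors:
  π_I·L_I = 0.34 × 0.2 = 0.068
  π_II·L_II = 0.10 × 0.44 = 0.044
  π_III·L_III = 0.56 × 0.23 = 0.1288
Sum: 0.068 + 0.044 + 0.1288 = 0.2408
P(Language III | x) ≈ 0.535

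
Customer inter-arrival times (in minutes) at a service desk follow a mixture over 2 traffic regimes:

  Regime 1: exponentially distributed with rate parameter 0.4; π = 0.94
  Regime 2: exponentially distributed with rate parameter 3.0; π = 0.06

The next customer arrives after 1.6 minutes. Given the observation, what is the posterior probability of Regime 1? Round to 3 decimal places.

0.993

Posterior ∝ prior × likelihood, so P(k | x) ∝ π_k f_k(x); normalise over all components.
Evaluate each component's likelihood at the observed value:
  f_1 = 0.4·e^(−0.4·1.6) = 0.4·e^(−0.6400) = 0.210917
  f_2 = 3.0·e^(−3.0·1.6) = 3.0·e^(−4.8000) = 0.0246892
Weight by the priors:
  π_1·f_1 = 0.94 × 0.210917 = 0.198262
  π_2·f_2 = 0.06 × 0.0246892 = 0.00148135
Marginal: 0.198262 + 0.00148135 = 0.199743
So the posterior for Regime 1 is 0.198262 / 0.199743 ≈ 0.993.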